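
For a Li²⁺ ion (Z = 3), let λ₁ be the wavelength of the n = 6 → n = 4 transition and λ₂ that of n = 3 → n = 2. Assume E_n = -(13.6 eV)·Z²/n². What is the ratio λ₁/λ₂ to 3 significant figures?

4.00

λ ∝ 1/ΔE ∝ 1/(1/n_f² − 1/n_i²), and the Z² and hc factors cancel in the ratio.
λ₁/λ₂ = (1/2² − 1/3²)/(1/4² − 1/6²) = 0.1389/0.03472 = 4.00.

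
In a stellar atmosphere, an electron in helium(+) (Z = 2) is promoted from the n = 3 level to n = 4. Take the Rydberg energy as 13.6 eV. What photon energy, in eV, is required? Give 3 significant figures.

2.64 eV

The Bohr energies scale as Z², so for Z = 2: E_n = −54.40/n² eV.
E_4 = −54.40/16 = −3.400 eV and E_3 = −54.40/9 = −6.044 eV.
The photon energy is |E_4 − E_3| = 2.64 eV.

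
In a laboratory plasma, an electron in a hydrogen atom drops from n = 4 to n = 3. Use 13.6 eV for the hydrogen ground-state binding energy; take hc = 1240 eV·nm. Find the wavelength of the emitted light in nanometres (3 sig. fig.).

1880 nm

ΔE = 13.60 × (1/3² − 1/4²) = 13.60 × 0.04861 = 0.6611 eV.
λ = hc/ΔE = 1240 / 0.6611 = 1880 nm.
This line belongs to the Paschen series.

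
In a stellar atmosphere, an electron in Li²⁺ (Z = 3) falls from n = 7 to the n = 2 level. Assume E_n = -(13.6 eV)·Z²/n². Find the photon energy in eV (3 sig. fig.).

The Bohr energies scale as Z², so for Z = 3: E_n = −122.4/n² eV.
E_7 = −122.4/49 = −2.498 eV and E_2 = −122.4/4 = −30.60 eV.
The photon energy is |E_7 − E_2| = 28.1 eV.

28.1 eV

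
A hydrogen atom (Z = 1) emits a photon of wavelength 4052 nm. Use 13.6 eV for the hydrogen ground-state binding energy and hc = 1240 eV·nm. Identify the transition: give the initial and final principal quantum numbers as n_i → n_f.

n_i = 5, n_f = 4

The photon energy is ΔE = hc/λ = 1240 / 4052 = 0.3060 eV.
With Z = 1, ΔE = 13.60 × (1/n_f² − 1/n_i²), so 1/n_f² − 1/n_i² = 0.02250.
Trying n_f = 4 gives 1/n_i² = 0.04000, i.e. n_i ≈ 5; this pair matches.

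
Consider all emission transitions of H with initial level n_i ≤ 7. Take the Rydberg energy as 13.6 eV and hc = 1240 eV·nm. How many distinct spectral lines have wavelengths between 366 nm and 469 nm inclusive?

3

Enumerate all n_i → n_f pairs with 1 ≤ n_f < n_i ≤ 7 and compute λ = 1240 / [13.6·1·(1/n_f² − 1/n_i²)].
Lines falling in [366, 469] nm: 7→2 (397.1 nm), 6→2 (410.3 nm), 5→2 (434.2 nm).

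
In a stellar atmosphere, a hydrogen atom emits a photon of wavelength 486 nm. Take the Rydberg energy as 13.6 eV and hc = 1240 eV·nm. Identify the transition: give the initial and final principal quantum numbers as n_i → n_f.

The photon energy is ΔE = hc/λ = 1240 / 486 = 2.551 eV.
With Z = 1, ΔE = 13.60 × (1/n_f² − 1/n_i²), so 1/n_f² − 1/n_i² = 0.1876.
Trying n_f = 2 gives 1/n_i² = 0.06239, i.e. n_i ≈ 4; this pair matches.

n_i = 4, n_f = 2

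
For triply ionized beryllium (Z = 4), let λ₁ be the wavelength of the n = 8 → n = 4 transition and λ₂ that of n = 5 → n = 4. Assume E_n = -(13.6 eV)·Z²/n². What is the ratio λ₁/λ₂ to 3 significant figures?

0.480

λ ∝ 1/ΔE ∝ 1/(1/n_f² − 1/n_i²), and the Z² and hc factors cancel in the ratio.
λ₁/λ₂ = (1/4² − 1/5²)/(1/4² − 1/8²) = 0.02250/0.04688 = 0.480.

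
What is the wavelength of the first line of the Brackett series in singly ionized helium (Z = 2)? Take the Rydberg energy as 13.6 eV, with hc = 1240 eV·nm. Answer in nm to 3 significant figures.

1010 nm

The Brackett series terminates on n_f = 4; the first line has n_i = 4+1 = 5.
ΔE = 54.40 × (1/4² − 1/5²) = 1.224 eV.
λ = 1240 / 1.224 = 1010 nm.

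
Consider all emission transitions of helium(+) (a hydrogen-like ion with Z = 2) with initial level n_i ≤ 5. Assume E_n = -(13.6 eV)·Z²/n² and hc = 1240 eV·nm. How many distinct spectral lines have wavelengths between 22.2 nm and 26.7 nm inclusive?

Enumerate all n_i → n_f pairs with 1 ≤ n_f < n_i ≤ 5 and compute λ = 1240 / [13.6·4·(1/n_f² − 1/n_i²)].
Lines falling in [22.2, 26.7] nm: 5→1 (23.74 nm), 4→1 (24.31 nm), 3→1 (25.64 nm).

3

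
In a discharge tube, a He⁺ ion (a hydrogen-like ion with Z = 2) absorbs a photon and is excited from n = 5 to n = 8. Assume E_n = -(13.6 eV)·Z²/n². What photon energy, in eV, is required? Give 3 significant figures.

The Bohr energies scale as Z², so for Z = 2: E_n = −54.40/n² eV.
E_8 = −54.40/64 = −0.8500 eV and E_5 = −54.40/25 = −2.176 eV.
The photon energy is |E_8 − E_5| = 1.33 eV.

1.33 eV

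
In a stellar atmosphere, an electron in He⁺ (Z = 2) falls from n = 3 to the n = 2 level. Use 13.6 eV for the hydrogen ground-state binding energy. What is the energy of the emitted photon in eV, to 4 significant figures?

The Bohr energies scale as Z², so for Z = 2: E_n = −54.40/n² eV.
E_3 = −54.40/9 = −6.044 eV and E_2 = −54.40/4 = −13.60 eV.
The photon energy is |E_3 − E_2| = 7.556 eV.

7.556 eV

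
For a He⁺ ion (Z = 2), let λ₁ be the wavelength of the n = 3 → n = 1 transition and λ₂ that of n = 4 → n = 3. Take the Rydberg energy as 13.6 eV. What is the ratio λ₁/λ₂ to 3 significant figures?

0.0547

λ ∝ 1/ΔE ∝ 1/(1/n_f² − 1/n_i²), and the Z² and hc factors cancel in the ratio.
λ₁/λ₂ = (1/3² − 1/4²)/(1/1² − 1/3²) = 0.04861/0.8889 = 0.0547.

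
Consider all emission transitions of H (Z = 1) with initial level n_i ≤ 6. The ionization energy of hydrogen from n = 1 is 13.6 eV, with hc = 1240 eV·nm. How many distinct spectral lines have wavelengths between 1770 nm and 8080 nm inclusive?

4

Enumerate all n_i → n_f pairs with 1 ≤ n_f < n_i ≤ 6 and compute λ = 1240 / [13.6·1·(1/n_f² − 1/n_i²)].
Lines falling in [1770, 8080] nm: 4→3 (1876 nm), 6→4 (2626 nm), 5→4 (4052 nm), 6→5 (7460 nm).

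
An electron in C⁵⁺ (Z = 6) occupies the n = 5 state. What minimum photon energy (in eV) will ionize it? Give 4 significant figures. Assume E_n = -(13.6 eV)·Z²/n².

19.58 eV

E_n = −13.6 Z²/n² = −489.6/n² eV for Z = 6.
E_5 = −489.6/25 = −19.58 eV, so ionization (to E = 0) requires 19.58 eV.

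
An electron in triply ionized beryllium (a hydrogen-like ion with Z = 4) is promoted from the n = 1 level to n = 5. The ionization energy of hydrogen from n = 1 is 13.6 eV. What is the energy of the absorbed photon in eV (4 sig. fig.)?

The Bohr energies scale as Z², so for Z = 4: E_n = −217.6/n² eV.
E_5 = −217.6/25 = −8.704 eV and E_1 = −217.6/1 = −217.6 eV.
The photon energy is |E_5 − E_1| = 208.9 eV.

208.9 eV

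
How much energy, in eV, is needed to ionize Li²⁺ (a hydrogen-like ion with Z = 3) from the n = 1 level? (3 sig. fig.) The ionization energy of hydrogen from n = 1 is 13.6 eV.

E_n = −13.6 Z²/n² = −122.4/n² eV for Z = 3.
E_1 = −122.4/1 = −122 eV, so ionization (to E = 0) requires 122 eV.

122 eV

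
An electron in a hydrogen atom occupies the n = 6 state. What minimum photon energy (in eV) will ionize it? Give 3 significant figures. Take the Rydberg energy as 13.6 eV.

E_6 = −13.60/36 = −0.378 eV, so ionization (to E = 0) requires 0.378 eV.

0.378 eV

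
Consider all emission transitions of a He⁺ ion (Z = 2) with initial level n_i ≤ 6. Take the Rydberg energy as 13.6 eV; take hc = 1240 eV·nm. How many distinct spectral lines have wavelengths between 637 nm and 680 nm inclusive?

Enumerate all n_i → n_f pairs with 1 ≤ n_f < n_i ≤ 6 and compute λ = 1240 / [13.6·4·(1/n_f² − 1/n_i²)].
Lines falling in [637, 680] nm: 6→4 (656.5 nm).

1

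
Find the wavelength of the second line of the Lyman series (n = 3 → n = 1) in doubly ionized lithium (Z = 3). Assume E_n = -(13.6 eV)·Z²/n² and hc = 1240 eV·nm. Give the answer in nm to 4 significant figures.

11.40 nm

The Lyman series terminates on n_f = 1; the second line has n_i = 1+2 = 3.
ΔE = 122.4 × (1/1² − 1/3²) = 108.8 eV.
λ = 1240 / 108.8 = 11.40 nm.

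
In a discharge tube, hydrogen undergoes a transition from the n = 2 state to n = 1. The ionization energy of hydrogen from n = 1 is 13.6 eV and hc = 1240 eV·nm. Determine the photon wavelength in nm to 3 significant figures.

ΔE = 13.60 × (1/1² − 1/2²) = 13.60 × 0.7500 = 10.20 eV.
λ = hc/ΔE = 1240 / 10.20 = 122 nm.

122 nm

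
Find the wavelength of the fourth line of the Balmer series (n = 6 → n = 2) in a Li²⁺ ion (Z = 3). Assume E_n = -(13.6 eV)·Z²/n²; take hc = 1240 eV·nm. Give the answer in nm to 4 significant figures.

45.59 nm

The Balmer series terminates on n_f = 2; the fourth line has n_i = 2+4 = 6.
ΔE = 122.4 × (1/2² − 1/6²) = 27.20 eV.
λ = 1240 / 27.20 = 45.59 nm.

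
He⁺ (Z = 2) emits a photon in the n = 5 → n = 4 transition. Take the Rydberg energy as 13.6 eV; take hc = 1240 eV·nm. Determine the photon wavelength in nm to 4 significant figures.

1013 nm

For Z = 2 the level energies scale as Z², so the effective Rydberg energy is 13.6 × 4 = 54.40 eV.
ΔE = 54.40 × (1/4² − 1/5²) = 54.40 × 0.02250 = 1.224 eV.
λ = hc/ΔE = 1240 / 1.224 = 1013 nm.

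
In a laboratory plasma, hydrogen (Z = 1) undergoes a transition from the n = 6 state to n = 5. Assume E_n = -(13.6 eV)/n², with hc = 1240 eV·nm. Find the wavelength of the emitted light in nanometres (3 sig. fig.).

7460 nm

ΔE = 13.60 × (1/5² − 1/6²) = 13.60 × 0.01222 = 0.1662 eV.
λ = hc/ΔE = 1240 / 0.1662 = 7460 nm.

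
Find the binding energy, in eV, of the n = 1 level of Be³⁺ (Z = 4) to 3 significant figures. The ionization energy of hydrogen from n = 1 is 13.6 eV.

E_n = −13.6 Z²/n² = −217.6/n² eV for Z = 4.
E_1 = −217.6/1 = −218 eV, so ionization (to E = 0) requires 218 eV.

218 eV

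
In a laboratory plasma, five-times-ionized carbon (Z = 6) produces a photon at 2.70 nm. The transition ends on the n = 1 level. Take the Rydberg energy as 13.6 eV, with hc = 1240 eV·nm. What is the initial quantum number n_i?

The photon energy is ΔE = hc/λ = 1240 / 2.70 = 459.3 eV.
With Z = 6, ΔE = 489.6 × (1/n_f² − 1/n_i²), so 1/n_f² − 1/n_i² = 0.9380.
With n_f = 1: 1/n_i² = 1/1 − 0.9380 = 0.06197, so n_i ≈ 4.02.

n_i = 4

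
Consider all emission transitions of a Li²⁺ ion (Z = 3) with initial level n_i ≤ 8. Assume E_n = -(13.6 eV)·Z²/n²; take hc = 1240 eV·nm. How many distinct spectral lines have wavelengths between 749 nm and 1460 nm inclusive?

3

Enumerate all n_i → n_f pairs with 1 ≤ n_f < n_i ≤ 8 and compute λ = 1240 / [13.6·9·(1/n_f² − 1/n_i²)].
Lines falling in [749, 1460] nm: 6→5 (828.9 nm), 8→6 (833.6 nm), 7→6 (1375 nm).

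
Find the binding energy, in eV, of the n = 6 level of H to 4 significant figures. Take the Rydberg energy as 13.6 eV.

0.3778 eV

E_6 = −13.60/36 = −0.3778 eV, so ionization (to E = 0) requires 0.3778 eV.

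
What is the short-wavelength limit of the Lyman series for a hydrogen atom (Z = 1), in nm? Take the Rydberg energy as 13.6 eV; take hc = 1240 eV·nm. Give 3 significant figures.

The Lyman series has lower level n_f = 1; the series limit corresponds to n_i → ∞.
ΔE_max = 13.6 × 1 / 1² = 13.60 eV.
λ_min = 1240 / 13.60 = 91.2 nm.

91.2 nm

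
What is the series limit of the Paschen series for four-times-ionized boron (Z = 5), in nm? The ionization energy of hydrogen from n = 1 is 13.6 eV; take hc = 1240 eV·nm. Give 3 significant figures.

The Paschen series has lower level n_f = 3; the series limit corresponds to n_i → ∞.
ΔE_max = 13.6 × 25 / 3² = 37.78 eV.
λ_min = 1240 / 37.78 = 32.8 nm.

32.8 nm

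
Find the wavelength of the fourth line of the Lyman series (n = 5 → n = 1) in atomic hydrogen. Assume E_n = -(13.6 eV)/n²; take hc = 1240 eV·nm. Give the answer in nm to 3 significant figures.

95.0 nm

The Lyman series terminates on n_f = 1; the fourth line has n_i = 1+4 = 5.
ΔE = 13.60 × (1/1² − 1/5²) = 13.06 eV.
λ = 1240 / 13.06 = 95.0 nm.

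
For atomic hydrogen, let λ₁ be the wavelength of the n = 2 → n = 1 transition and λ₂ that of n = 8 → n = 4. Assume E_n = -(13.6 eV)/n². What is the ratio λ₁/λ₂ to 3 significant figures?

λ ∝ 1/ΔE ∝ 1/(1/n_f² − 1/n_i²), and the Z² and hc factors cancel in the ratio.
λ₁/λ₂ = (1/4² − 1/8²)/(1/1² − 1/2²) = 0.04688/0.7500 = 0.0625.

0.0625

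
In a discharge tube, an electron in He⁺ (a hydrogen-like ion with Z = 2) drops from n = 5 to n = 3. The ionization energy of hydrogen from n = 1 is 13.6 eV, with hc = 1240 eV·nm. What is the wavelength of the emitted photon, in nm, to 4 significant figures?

320.5 nm

For Z = 2 the level energies scale as Z², so the effective Rydberg energy is 13.6 × 4 = 54.40 eV.
ΔE = 54.40 × (1/3² − 1/5²) = 54.40 × 0.07111 = 3.868 eV.
λ = hc/ΔE = 1240 / 3.868 = 320.5 nm.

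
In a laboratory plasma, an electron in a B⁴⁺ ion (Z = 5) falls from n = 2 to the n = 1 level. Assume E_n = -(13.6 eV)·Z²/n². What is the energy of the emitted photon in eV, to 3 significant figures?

255 eV

The Bohr energies scale as Z², so for Z = 5: E_n = −340.0/n² eV.
E_2 = −340.0/4 = −85.00 eV and E_1 = −340.0/1 = −340.0 eV.
The photon energy is |E_2 − E_1| = 255 eV.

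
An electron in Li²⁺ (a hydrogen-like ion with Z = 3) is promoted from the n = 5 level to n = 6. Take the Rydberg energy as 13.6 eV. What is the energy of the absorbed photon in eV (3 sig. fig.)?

1.50 eV

The Bohr energies scale as Z², so for Z = 3: E_n = −122.4/n² eV.
E_6 = −122.4/36 = −3.400 eV and E_5 = −122.4/25 = −4.896 eV.
The photon energy is |E_6 − E_5| = 1.50 eV.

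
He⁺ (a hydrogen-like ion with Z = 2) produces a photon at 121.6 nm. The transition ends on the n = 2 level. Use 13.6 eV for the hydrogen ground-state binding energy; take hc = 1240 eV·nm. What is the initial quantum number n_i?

The photon energy is ΔE = hc/λ = 1240 / 121.6 = 10.20 eV.
With Z = 2, ΔE = 54.40 × (1/n_f² − 1/n_i²), so 1/n_f² − 1/n_i² = 0.1875.
With n_f = 2: 1/n_i² = 1/4 − 0.1875 = 0.06255, so n_i ≈ 4.00.

n_i = 4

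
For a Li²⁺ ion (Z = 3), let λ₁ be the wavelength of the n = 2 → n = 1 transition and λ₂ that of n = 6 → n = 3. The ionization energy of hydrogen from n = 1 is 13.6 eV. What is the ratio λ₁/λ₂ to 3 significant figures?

λ ∝ 1/ΔE ∝ 1/(1/n_f² − 1/n_i²), and the Z² and hc factors cancel in the ratio.
λ₁/λ₂ = (1/3² − 1/6²)/(1/1² − 1/2²) = 0.08333/0.7500 = 0.111.

0.111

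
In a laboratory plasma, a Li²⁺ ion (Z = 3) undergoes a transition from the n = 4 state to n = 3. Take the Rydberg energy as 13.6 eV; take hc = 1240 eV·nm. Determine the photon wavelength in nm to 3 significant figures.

For Z = 3 the level energies scale as Z², so the effective Rydberg energy is 13.6 × 9 = 122.4 eV.
ΔE = 122.4 × (1/3² − 1/4²) = 122.4 × 0.04861 = 5.950 eV.
λ = hc/ΔE = 1240 / 5.950 = 208 nm.

208 nm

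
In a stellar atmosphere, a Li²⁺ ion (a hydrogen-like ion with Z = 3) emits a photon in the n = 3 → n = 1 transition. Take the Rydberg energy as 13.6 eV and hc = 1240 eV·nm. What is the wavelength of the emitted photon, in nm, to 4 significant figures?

For Z = 3 the level energies scale as Z², so the effective Rydberg energy is 13.6 × 9 = 122.4 eV.
ΔE = 122.4 × (1/1² − 1/3²) = 122.4 × 0.8889 = 108.8 eV.
λ = hc/ΔE = 1240 / 108.8 = 11.40 nm.

11.40 nm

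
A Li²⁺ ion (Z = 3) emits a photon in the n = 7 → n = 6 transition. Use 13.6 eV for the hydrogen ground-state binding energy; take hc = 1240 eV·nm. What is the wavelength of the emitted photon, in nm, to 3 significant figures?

1370 nm

For Z = 3 the level energies scale as Z², so the effective Rydberg energy is 13.6 × 9 = 122.4 eV.
ΔE = 122.4 × (1/6² − 1/7²) = 122.4 × 0.007370 = 0.9020 eV.
λ = hc/ΔE = 1240 / 0.9020 = 1370 nm.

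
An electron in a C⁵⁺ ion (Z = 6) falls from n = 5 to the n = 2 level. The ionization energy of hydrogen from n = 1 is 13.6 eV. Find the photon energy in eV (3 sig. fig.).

103 eV

The Bohr energies scale as Z², so for Z = 6: E_n = −489.6/n² eV.
E_5 = −489.6/25 = −19.58 eV and E_2 = −489.6/4 = −122.4 eV.
The photon energy is |E_5 − E_2| = 103 eV.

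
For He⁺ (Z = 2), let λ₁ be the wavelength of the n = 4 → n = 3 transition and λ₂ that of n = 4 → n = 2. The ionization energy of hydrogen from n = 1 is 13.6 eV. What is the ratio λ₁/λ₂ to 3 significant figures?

3.86

λ ∝ 1/ΔE ∝ 1/(1/n_f² − 1/n_i²), and the Z² and hc factors cancel in the ratio.
λ₁/λ₂ = (1/2² − 1/4²)/(1/3² − 1/4²) = 0.1875/0.04861 = 3.86.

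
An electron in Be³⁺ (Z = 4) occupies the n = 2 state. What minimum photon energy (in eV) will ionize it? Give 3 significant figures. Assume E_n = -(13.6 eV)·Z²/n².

54.4 eV

E_n = −13.6 Z²/n² = −217.6/n² eV for Z = 4.
E_2 = −217.6/4 = −54.4 eV, so ionization (to E = 0) requires 54.4 eV.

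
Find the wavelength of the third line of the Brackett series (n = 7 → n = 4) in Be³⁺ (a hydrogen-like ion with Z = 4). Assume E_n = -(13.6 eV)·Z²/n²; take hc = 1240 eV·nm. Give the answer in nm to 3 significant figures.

135 nm

The Brackett series terminates on n_f = 4; the third line has n_i = 4+3 = 7.
ΔE = 217.6 × (1/4² − 1/7²) = 9.159 eV.
λ = 1240 / 9.159 = 135 nm.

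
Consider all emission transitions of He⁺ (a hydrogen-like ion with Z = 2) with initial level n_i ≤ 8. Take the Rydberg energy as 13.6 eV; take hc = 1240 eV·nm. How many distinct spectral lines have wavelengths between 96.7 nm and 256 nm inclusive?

8

Enumerate all n_i → n_f pairs with 1 ≤ n_f < n_i ≤ 8 and compute λ = 1240 / [13.6·4·(1/n_f² − 1/n_i²)].
Lines falling in [96.7, 256] nm: 8→2 (97.25 nm), 7→2 (99.28 nm), 6→2 (102.6 nm), 5→2 (108.5 nm), 4→2 (121.6 nm), 3→2 (164.1 nm), 8→3 (238.7 nm), 7→3 (251.3 nm).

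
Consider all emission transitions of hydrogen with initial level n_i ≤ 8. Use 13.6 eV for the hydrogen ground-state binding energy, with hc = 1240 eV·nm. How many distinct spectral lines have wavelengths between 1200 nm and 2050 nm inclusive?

3

Enumerate all n_i → n_f pairs with 1 ≤ n_f < n_i ≤ 8 and compute λ = 1240 / [13.6·1·(1/n_f² − 1/n_i²)].
Lines falling in [1200, 2050] nm: 5→3 (1282 nm), 4→3 (1876 nm), 8→4 (1945 nm).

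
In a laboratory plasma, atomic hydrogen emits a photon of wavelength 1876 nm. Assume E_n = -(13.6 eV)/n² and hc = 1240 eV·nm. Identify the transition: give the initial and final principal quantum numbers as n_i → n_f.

The photon energy is ΔE = hc/λ = 1240 / 1876 = 0.6610 eV.
With Z = 1, ΔE = 13.60 × (1/n_f² − 1/n_i²), so 1/n_f² − 1/n_i² = 0.04860.
Trying n_f = 3 gives 1/n_i² = 0.06251, i.e. n_i ≈ 4; this pair matches.

n_i = 4, n_f = 3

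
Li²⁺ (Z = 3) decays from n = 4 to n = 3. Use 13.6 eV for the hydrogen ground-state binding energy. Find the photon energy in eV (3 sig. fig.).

The Bohr energies scale as Z², so for Z = 3: E_n = −122.4/n² eV.
E_4 = −122.4/16 = −7.650 eV and E_3 = −122.4/9 = −13.60 eV.
The photon energy is |E_4 − E_3| = 5.95 eV.

5.95 eV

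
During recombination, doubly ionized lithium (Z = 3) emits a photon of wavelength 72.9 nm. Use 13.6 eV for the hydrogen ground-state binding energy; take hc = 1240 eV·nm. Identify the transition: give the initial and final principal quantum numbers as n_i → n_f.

n_i = 3, n_f = 2

The photon energy is ΔE = hc/λ = 1240 / 72.9 = 17.01 eV.
With Z = 3, ΔE = 122.4 × (1/n_f² − 1/n_i²), so 1/n_f² − 1/n_i² = 0.1390.
Trying n_f = 2 gives 1/n_i² = 0.1110, i.e. n_i ≈ 3; this pair matches.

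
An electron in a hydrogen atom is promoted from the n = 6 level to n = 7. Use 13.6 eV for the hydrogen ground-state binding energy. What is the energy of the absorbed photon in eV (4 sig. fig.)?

0.1002 eV

E_7 = −13.60/49 = −0.2776 eV and E_6 = −13.60/36 = −0.3778 eV.
The photon energy is |E_7 − E_6| = 0.1002 eV.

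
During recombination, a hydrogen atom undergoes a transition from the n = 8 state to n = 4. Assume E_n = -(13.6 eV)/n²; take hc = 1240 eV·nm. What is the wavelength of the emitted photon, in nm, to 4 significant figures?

1945 nm

ΔE = 13.60 × (1/4² − 1/8²) = 13.60 × 0.04688 = 0.6375 eV.
λ = hc/ΔE = 1240 / 0.6375 = 1945 nm.
This line belongs to the Brackett series.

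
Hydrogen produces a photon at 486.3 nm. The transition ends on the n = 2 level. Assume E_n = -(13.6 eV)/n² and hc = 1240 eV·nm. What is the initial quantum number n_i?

n_i = 4

The photon energy is ΔE = hc/λ = 1240 / 486.3 = 2.550 eV.
With Z = 1, ΔE = 13.60 × (1/n_f² − 1/n_i²), so 1/n_f² − 1/n_i² = 0.1875.
With n_f = 2: 1/n_i² = 1/4 − 0.1875 = 0.06251, so n_i ≈ 4.00.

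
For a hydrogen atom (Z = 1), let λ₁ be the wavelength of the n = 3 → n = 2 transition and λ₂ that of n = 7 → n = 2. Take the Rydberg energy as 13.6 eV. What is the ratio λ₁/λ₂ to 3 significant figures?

λ ∝ 1/ΔE ∝ 1/(1/n_f² − 1/n_i²), and the Z² and hc factors cancel in the ratio.
λ₁/λ₂ = (1/2² − 1/7²)/(1/2² − 1/3²) = 0.2296/0.1389 = 1.65.

1.65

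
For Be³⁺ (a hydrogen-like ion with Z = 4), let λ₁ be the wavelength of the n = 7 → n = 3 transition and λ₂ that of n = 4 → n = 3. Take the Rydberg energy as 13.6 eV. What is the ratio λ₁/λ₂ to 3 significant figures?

0.536

λ ∝ 1/ΔE ∝ 1/(1/n_f² − 1/n_i²), and the Z² and hc factors cancel in the ratio.
λ₁/λ₂ = (1/3² − 1/4²)/(1/3² − 1/7²) = 0.04861/0.09070 = 0.536.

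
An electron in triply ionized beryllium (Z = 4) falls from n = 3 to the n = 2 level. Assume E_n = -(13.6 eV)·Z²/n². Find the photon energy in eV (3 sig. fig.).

The Bohr energies scale as Z², so for Z = 4: E_n = −217.6/n² eV.
E_3 = −217.6/9 = −24.18 eV and E_2 = −217.6/4 = −54.40 eV.
The photon energy is |E_3 − E_2| = 30.2 eV.

30.2 eV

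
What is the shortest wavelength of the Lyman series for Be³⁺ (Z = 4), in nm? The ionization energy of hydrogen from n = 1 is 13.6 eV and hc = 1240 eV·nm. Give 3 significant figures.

The Lyman series has lower level n_f = 1; the series limit corresponds to n_i → ∞.
ΔE_max = 13.6 × 16 / 1² = 217.6 eV.
λ_min = 1240 / 217.6 = 5.70 nm.

5.70 nm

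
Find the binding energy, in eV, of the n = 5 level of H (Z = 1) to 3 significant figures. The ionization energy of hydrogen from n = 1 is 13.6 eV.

E_5 = −13.60/25 = −0.544 eV, so ionization (to E = 0) requires 0.544 eV.

0.544 eV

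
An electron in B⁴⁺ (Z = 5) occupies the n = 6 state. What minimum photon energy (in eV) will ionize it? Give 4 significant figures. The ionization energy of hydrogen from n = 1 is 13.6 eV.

9.444 eV

E_n = −13.6 Z²/n² = −340.0/n² eV for Z = 5.
E_6 = −340.0/36 = −9.444 eV, so ionization (to E = 0) requires 9.444 eV.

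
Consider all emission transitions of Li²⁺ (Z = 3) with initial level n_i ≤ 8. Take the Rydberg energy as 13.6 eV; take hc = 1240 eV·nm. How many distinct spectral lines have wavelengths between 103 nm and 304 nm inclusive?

8

Enumerate all n_i → n_f pairs with 1 ≤ n_f < n_i ≤ 8 and compute λ = 1240 / [13.6·9·(1/n_f² − 1/n_i²)].
Lines falling in [103, 304] nm: 8→3 (106.1 nm), 7→3 (111.7 nm), 6→3 (121.6 nm), 5→3 (142.5 nm), 4→3 (208.4 nm), 8→4 (216.1 nm), 7→4 (240.7 nm), 6→4 (291.8 nm).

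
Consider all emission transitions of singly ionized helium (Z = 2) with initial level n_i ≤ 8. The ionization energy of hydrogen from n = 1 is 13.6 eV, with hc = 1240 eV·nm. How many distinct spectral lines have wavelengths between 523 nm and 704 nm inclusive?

2

Enumerate all n_i → n_f pairs with 1 ≤ n_f < n_i ≤ 8 and compute λ = 1240 / [13.6·4·(1/n_f² − 1/n_i²)].
Lines falling in [523, 704] nm: 7→4 (541.5 nm), 6→4 (656.5 nm).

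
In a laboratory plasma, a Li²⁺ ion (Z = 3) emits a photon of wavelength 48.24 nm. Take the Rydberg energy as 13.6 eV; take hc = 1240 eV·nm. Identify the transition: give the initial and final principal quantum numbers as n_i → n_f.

n_i = 5, n_f = 2

The photon energy is ΔE = hc/λ = 1240 / 48.24 = 25.70 eV.
With Z = 3, ΔE = 122.4 × (1/n_f² − 1/n_i²), so 1/n_f² − 1/n_i² = 0.2100.
Trying n_f = 2 gives 1/n_i² = 0.03999, i.e. n_i ≈ 5; this pair matches.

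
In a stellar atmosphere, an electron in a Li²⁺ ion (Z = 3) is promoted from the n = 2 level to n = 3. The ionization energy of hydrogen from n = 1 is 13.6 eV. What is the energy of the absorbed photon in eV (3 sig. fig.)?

17.0 eV

The Bohr energies scale as Z², so for Z = 3: E_n = −122.4/n² eV.
E_3 = −122.4/9 = −13.60 eV and E_2 = −122.4/4 = −30.60 eV.
The photon energy is |E_3 − E_2| = 17.0 eV.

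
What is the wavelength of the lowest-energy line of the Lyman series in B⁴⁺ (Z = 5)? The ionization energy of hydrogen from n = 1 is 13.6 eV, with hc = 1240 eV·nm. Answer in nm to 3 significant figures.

4.86 nm

The Lyman series terminates on n_f = 1; the first line has n_i = 1+1 = 2.
ΔE = 340.0 × (1/1² − 1/2²) = 255.0 eV.
λ = 1240 / 255.0 = 4.86 nm.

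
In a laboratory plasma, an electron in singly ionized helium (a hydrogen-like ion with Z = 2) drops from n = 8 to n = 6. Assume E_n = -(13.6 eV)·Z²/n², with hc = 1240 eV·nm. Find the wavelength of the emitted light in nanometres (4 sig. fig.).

For Z = 2 the level energies scale as Z², so the effective Rydberg energy is 13.6 × 4 = 54.40 eV.
ΔE = 54.40 × (1/6² − 1/8²) = 54.40 × 0.01215 = 0.6611 eV.
λ = hc/ΔE = 1240 / 0.6611 = 1876 nm.

1876 nm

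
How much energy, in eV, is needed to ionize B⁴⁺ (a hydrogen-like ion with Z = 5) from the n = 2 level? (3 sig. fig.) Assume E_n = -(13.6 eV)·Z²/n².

E_n = −13.6 Z²/n² = −340.0/n² eV for Z = 5.
E_2 = −340.0/4 = −85.0 eV, so ionization (to E = 0) requires 85.0 eV.

85.0 eV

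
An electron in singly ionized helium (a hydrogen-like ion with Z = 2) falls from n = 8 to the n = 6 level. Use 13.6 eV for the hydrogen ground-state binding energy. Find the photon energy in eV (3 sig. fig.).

The Bohr energies scale as Z², so for Z = 2: E_n = −54.40/n² eV.
E_8 = −54.40/64 = −0.8500 eV and E_6 = −54.40/36 = −1.511 eV.
The photon energy is |E_8 − E_6| = 0.661 eV.

0.661 eV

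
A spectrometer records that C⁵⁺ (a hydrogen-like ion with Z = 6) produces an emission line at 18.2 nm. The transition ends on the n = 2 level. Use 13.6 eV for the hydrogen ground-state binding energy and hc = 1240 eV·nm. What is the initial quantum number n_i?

The photon energy is ΔE = hc/λ = 1240 / 18.2 = 68.13 eV.
With Z = 6, ΔE = 489.6 × (1/n_f² − 1/n_i²), so 1/n_f² − 1/n_i² = 0.1392.
With n_f = 2: 1/n_i² = 1/4 − 0.1392 = 0.1108, so n_i ≈ 3.00.

n_i = 3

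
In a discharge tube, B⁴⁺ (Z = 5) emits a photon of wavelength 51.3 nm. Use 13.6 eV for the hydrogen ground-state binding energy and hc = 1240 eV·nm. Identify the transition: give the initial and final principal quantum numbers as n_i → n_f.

The photon energy is ΔE = hc/λ = 1240 / 51.3 = 24.17 eV.
With Z = 5, ΔE = 340.0 × (1/n_f² − 1/n_i²), so 1/n_f² − 1/n_i² = 0.07109.
Trying n_f = 3 gives 1/n_i² = 0.04002, i.e. n_i ≈ 5; this pair matches.

n_i = 5, n_f = 3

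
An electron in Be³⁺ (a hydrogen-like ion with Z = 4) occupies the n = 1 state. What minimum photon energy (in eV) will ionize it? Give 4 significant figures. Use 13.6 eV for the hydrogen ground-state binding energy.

E_n = −13.6 Z²/n² = −217.6/n² eV for Z = 4.
E_1 = −217.6/1 = −217.6 eV, so ionization (to E = 0) requires 217.6 eV.

217.6 eV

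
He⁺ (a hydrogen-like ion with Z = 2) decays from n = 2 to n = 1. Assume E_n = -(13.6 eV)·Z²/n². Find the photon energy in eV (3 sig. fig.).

The Bohr energies scale as Z², so for Z = 2: E_n = −54.40/n² eV.
E_2 = −54.40/4 = −13.60 eV and E_1 = −54.40/1 = −54.40 eV.
The photon energy is |E_2 − E_1| = 40.8 eV.

40.8 eV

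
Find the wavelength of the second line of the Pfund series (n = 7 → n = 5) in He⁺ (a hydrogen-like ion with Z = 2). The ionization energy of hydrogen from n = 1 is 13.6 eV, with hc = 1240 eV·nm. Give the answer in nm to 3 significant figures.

1160 nm

The Pfund series terminates on n_f = 5; the second line has n_i = 5+2 = 7.
ΔE = 54.40 × (1/5² − 1/7²) = 1.066 eV.
λ = 1240 / 1.066 = 1160 nm.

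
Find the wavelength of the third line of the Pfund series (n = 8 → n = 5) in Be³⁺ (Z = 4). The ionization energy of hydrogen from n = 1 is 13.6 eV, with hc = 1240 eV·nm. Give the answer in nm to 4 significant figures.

The Pfund series terminates on n_f = 5; the third line has n_i = 5+3 = 8.
ΔE = 217.6 × (1/5² − 1/8²) = 5.304 eV.
λ = 1240 / 5.304 = 233.8 nm.

233.8 nm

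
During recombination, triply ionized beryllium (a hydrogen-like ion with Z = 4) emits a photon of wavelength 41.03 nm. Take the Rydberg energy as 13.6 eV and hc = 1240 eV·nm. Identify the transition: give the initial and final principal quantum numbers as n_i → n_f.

n_i = 3, n_f = 2

The photon energy is ΔE = hc/λ = 1240 / 41.03 = 30.22 eV.
With Z = 4, ΔE = 217.6 × (1/n_f² − 1/n_i²), so 1/n_f² − 1/n_i² = 0.1389.
Trying n_f = 2 gives 1/n_i² = 0.1111, i.e. n_i ≈ 3; this pair matches.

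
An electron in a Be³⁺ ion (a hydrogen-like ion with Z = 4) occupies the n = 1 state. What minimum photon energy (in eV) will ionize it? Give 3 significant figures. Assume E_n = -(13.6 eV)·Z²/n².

218 eV

E_n = −13.6 Z²/n² = −217.6/n² eV for Z = 4.
E_1 = −217.6/1 = −218 eV, so ionization (to E = 0) requires 218 eV.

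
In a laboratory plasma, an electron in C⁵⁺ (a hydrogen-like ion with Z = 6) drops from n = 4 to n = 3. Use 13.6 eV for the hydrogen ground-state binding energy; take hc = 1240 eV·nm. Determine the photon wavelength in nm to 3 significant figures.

52.1 nm

For Z = 6 the level energies scale as Z², so the effective Rydberg energy is 13.6 × 36 = 489.6 eV.
ΔE = 489.6 × (1/3² − 1/4²) = 489.6 × 0.04861 = 23.80 eV.
λ = hc/ΔE = 1240 / 23.80 = 52.1 nm.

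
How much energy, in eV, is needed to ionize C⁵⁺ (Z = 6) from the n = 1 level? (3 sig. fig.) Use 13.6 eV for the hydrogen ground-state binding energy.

490 eV

E_n = −13.6 Z²/n² = −489.6/n² eV for Z = 6.
E_1 = −489.6/1 = −490 eV, so ionization (to E = 0) requires 490 eV.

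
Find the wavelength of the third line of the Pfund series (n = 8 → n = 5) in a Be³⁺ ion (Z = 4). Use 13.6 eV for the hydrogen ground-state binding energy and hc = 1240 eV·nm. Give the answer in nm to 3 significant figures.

234 nm

The Pfund series terminates on n_f = 5; the third line has n_i = 5+3 = 8.
ΔE = 217.6 × (1/5² − 1/8²) = 5.304 eV.
λ = 1240 / 5.304 = 234 nm.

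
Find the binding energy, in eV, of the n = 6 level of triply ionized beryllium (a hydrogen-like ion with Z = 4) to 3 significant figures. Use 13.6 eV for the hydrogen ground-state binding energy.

6.04 eV

E_n = −13.6 Z²/n² = −217.6/n² eV for Z = 4.
E_6 = −217.6/36 = −6.04 eV, so ionization (to E = 0) requires 6.04 eV.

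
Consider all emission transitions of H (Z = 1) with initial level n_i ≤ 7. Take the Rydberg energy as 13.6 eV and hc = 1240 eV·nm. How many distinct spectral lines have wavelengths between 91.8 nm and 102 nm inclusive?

4

Enumerate all n_i → n_f pairs with 1 ≤ n_f < n_i ≤ 7 and compute λ = 1240 / [13.6·1·(1/n_f² − 1/n_i²)].
Lines falling in [91.8, 102] nm: 7→1 (93.08 nm), 6→1 (93.78 nm), 5→1 (94.98 nm), 4→1 (97.25 nm).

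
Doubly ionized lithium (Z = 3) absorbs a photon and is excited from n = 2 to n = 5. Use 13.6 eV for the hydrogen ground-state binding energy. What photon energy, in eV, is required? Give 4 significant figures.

25.70 eV

The Bohr energies scale as Z², so for Z = 3: E_n = −122.4/n² eV.
E_5 = −122.4/25 = −4.896 eV and E_2 = −122.4/4 = −30.60 eV.
The photon energy is |E_5 − E_2| = 25.70 eV.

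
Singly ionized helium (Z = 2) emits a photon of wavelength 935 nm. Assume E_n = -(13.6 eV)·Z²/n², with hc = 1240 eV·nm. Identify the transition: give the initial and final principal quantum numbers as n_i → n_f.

The photon energy is ΔE = hc/λ = 1240 / 935 = 1.326 eV.
With Z = 2, ΔE = 54.40 × (1/n_f² − 1/n_i²), so 1/n_f² − 1/n_i² = 0.02438.
Trying n_f = 5 gives 1/n_i² = 0.01562, i.e. n_i ≈ 8; this pair matches.

n_i = 8, n_f = 5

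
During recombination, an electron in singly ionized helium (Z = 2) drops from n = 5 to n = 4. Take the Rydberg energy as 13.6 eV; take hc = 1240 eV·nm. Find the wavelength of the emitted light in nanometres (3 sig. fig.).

1010 nm

For Z = 2 the level energies scale as Z², so the effective Rydberg energy is 13.6 × 4 = 54.40 eV.
ΔE = 54.40 × (1/4² − 1/5²) = 54.40 × 0.02250 = 1.224 eV.
λ = hc/ΔE = 1240 / 1.224 = 1010 nm.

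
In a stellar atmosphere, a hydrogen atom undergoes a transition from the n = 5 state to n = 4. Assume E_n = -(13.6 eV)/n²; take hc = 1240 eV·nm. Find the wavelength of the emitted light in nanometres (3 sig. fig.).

ΔE = 13.60 × (1/4² − 1/5²) = 13.60 × 0.02250 = 0.3060 eV.
λ = hc/ΔE = 1240 / 0.3060 = 4050 nm.
This line belongs to the Brackett series.

4050 nm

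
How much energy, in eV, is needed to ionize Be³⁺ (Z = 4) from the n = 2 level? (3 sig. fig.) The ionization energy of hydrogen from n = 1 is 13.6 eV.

E_n = −13.6 Z²/n² = −217.6/n² eV for Z = 4.
E_2 = −217.6/4 = −54.4 eV, so ionization (to E = 0) requires 54.4 eV.

54.4 eV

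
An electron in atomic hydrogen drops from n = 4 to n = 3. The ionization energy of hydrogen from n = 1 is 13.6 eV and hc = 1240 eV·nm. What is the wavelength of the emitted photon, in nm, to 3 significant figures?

1880 nm

ΔE = 13.60 × (1/3² − 1/4²) = 13.60 × 0.04861 = 0.6611 eV.
λ = hc/ΔE = 1240 / 0.6611 = 1880 nm.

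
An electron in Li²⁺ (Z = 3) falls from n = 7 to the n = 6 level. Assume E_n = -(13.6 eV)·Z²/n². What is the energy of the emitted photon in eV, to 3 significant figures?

The Bohr energies scale as Z², so for Z = 3: E_n = −122.4/n² eV.
E_7 = −122.4/49 = −2.498 eV and E_6 = −122.4/36 = −3.400 eV.
The photon energy is |E_7 − E_6| = 0.902 eV.

0.902 eV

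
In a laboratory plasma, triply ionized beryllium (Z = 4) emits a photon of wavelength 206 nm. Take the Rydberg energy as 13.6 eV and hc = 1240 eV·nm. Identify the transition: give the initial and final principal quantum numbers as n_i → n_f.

The photon energy is ΔE = hc/λ = 1240 / 206 = 6.019 eV.
With Z = 4, ΔE = 217.6 × (1/n_f² − 1/n_i²), so 1/n_f² − 1/n_i² = 0.02766.
Trying n_f = 5 gives 1/n_i² = 0.01234, i.e. n_i ≈ 9; this pair matches.

n_i = 9, n_f = 5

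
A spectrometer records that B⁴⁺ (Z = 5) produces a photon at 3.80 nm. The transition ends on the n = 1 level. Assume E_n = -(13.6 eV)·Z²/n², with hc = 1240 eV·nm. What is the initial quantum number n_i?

The photon energy is ΔE = hc/λ = 1240 / 3.80 = 326.3 eV.
With Z = 5, ΔE = 340.0 × (1/n_f² − 1/n_i²), so 1/n_f² − 1/n_i² = 0.9598.
With n_f = 1: 1/n_i² = 1/1 − 0.9598 = 0.04025, so n_i ≈ 4.98.

n_i = 5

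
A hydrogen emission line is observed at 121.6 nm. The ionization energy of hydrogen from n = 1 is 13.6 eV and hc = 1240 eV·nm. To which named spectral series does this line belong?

Lyman

ΔE = 1240/121.6 = 10.20 eV.
This matches 13.6 × (1/1² − 1/2²), so n_f = 1: the Lyman series.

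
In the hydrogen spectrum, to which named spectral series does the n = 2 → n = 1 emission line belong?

Lyman

The series is set by the lower level: n_f = 1 is the Lyman series.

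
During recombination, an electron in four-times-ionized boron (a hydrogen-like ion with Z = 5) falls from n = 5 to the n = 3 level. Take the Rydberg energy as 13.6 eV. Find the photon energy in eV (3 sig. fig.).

The Bohr energies scale as Z², so for Z = 5: E_n = −340.0/n² eV.
E_5 = −340.0/25 = −13.60 eV and E_3 = −340.0/9 = −37.78 eV.
The photon energy is |E_5 − E_3| = 24.2 eV.

24.2 eV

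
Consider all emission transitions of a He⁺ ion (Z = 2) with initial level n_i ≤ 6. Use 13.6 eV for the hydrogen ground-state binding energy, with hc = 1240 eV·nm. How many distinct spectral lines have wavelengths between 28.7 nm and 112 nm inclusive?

Enumerate all n_i → n_f pairs with 1 ≤ n_f < n_i ≤ 6 and compute λ = 1240 / [13.6·4·(1/n_f² − 1/n_i²)].
Lines falling in [28.7, 112] nm: 2→1 (30.39 nm), 6→2 (102.6 nm), 5→2 (108.5 nm).

3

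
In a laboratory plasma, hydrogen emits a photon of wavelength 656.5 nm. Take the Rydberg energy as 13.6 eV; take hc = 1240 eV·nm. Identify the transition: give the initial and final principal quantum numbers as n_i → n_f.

n_i = 3, n_f = 2

The photon energy is ΔE = hc/λ = 1240 / 656.5 = 1.889 eV.
With Z = 1, ΔE = 13.60 × (1/n_f² − 1/n_i²), so 1/n_f² − 1/n_i² = 0.1389.
Trying n_f = 2 gives 1/n_i² = 0.1111, i.e. n_i ≈ 3; this pair matches.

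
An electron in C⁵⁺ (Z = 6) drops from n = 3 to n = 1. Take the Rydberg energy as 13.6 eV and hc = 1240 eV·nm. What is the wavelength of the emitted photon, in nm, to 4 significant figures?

2.849 nm

For Z = 6 the level energies scale as Z², so the effective Rydberg energy is 13.6 × 36 = 489.6 eV.
ΔE = 489.6 × (1/1² − 1/3²) = 489.6 × 0.8889 = 435.2 eV.
λ = hc/ΔE = 1240 / 435.2 = 2.849 nm.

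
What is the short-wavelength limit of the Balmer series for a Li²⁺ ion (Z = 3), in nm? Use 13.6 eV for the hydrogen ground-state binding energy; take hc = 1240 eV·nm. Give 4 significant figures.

The Balmer series has lower level n_f = 2; the series limit corresponds to n_i → ∞.
ΔE_max = 13.6 × 9 / 2² = 30.60 eV.
λ_min = 1240 / 30.60 = 40.52 nm.

40.52 nm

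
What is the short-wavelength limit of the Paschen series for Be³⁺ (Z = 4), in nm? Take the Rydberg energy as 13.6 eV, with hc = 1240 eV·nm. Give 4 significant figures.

The Paschen series has lower level n_f = 3; the series limit corresponds to n_i → ∞.
ΔE_max = 13.6 × 16 / 3² = 24.18 eV.
λ_min = 1240 / 24.18 = 51.29 nm.

51.29 nm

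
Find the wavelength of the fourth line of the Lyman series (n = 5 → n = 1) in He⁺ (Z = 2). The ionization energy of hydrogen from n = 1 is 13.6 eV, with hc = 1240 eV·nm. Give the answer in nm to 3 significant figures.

The Lyman series terminates on n_f = 1; the fourth line has n_i = 1+4 = 5.
ΔE = 54.40 × (1/1² − 1/5²) = 52.22 eV.
λ = 1240 / 52.22 = 23.7 nm.

23.7 nm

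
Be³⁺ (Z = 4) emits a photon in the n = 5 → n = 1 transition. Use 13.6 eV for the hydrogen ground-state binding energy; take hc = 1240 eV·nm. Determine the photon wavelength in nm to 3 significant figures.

5.94 nm

For Z = 4 the level energies scale as Z², so the effective Rydberg energy is 13.6 × 16 = 217.6 eV.
ΔE = 217.6 × (1/1² − 1/5²) = 217.6 × 0.9600 = 208.9 eV.
λ = hc/ΔE = 1240 / 208.9 = 5.94 nm.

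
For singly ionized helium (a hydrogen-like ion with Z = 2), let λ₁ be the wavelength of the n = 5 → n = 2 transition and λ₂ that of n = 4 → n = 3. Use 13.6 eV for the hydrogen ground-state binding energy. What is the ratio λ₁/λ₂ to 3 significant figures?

λ ∝ 1/ΔE ∝ 1/(1/n_f² − 1/n_i²), and the Z² and hc factors cancel in the ratio.
λ₁/λ₂ = (1/3² − 1/4²)/(1/2² − 1/5²) = 0.04861/0.2100 = 0.231.

0.231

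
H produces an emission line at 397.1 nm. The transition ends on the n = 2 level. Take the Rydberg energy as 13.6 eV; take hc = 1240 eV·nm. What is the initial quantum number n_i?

n_i = 7

The photon energy is ΔE = hc/λ = 1240 / 397.1 = 3.123 eV.
With Z = 1, ΔE = 13.60 × (1/n_f² − 1/n_i²), so 1/n_f² − 1/n_i² = 0.2296.
With n_f = 2: 1/n_i² = 1/4 − 0.2296 = 0.02039, so n_i ≈ 7.00.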